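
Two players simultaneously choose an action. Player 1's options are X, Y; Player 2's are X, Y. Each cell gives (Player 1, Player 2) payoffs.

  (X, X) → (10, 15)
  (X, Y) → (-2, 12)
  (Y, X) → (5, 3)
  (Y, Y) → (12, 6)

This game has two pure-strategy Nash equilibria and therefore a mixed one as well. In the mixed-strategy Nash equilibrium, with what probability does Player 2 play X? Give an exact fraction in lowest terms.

14/19

Player 2's mix q on X must make Player 1 indifferent between X and Y.
Player 1's payoff from X: 10q + (-2)(1−q). From Y: 5q + 12(1−q).
Set equal: 5q = 14(1−q) → q = 14/19.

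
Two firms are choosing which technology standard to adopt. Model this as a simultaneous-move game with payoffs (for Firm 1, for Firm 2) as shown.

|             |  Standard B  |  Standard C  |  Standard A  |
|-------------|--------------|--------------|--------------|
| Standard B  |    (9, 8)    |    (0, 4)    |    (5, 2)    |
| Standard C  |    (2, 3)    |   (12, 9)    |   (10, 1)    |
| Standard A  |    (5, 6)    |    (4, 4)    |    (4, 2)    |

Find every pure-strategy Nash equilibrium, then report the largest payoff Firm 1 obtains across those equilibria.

12

Both Standard B is a pure NE (Firm 1: 9 ≥ 5; Firm 2: 8 ≥ 4). Firm 1 gets 9.
Both Standard C is a pure NE (Firm 1: 12 ≥ 4; Firm 2: 9 ≥ 3). Firm 1 gets 12.
Every other cell has a profitable deviation for at least one player. Highest of {9, 12} is 12.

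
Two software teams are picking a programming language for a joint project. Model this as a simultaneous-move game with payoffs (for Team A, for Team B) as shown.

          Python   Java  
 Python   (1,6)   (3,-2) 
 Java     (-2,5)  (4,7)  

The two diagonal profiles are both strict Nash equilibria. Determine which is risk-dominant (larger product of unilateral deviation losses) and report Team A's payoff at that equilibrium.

1

At both Python: Team A loses 1 − (-2) = 3 by deviating; Team B loses 6 − (-2) = 8. Product = 3·8 = 24.
At both Java: Team A loses 4 − 3 = 1 by deviating; Team B loses 7 − 5 = 2. Product = 1·2 = 2.
24 > 2, so both Python is risk-dominant. Team A's payoff there is 1.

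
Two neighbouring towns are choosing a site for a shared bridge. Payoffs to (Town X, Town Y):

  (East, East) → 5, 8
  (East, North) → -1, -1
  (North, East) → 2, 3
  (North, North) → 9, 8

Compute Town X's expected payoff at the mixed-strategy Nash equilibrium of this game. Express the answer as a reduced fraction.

47/13

Town Y mixes with probability q on East, chosen so Town X is indifferent: 5q + (-1)(1−q) = 2q + 9(1−q) gives q = 10/13.
Town X's expected payoff (from either row, since indifferent) is 5·10/13 + (-1)·3/13 = 47/13.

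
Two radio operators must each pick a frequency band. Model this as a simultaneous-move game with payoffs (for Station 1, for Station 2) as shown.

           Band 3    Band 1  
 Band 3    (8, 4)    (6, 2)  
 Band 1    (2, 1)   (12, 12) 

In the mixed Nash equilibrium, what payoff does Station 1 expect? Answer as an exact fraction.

Station 2 mixes with probability q on Band 3, chosen so Station 1 is indifferent: 8q + 6(1−q) = 2q + 12(1−q) gives q = 1/2.
Station 1's expected payoff (from either row, since indifferent) is 8·1/2 + 6·1/2 = 7.

7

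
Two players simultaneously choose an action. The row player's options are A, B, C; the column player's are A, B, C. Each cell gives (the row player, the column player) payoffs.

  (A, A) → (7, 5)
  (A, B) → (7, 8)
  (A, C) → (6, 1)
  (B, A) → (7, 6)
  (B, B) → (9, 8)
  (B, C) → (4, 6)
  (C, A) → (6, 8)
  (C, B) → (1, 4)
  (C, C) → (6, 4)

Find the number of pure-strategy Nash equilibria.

1

Both B: the row player gets 9 (best alternative 7); the column player gets 8 (best alternative 6). Neither deviates — NE.
Both C is not a NE: the column player would switch to A (8 > 4).
No other cell survives both best-response checks, so there is 1 pure NE.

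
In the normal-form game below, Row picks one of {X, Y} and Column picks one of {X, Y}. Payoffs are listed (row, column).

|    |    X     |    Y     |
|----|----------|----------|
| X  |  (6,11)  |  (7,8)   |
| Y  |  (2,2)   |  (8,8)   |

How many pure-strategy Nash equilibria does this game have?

2

Both X: Row gets 6 (best alternative 2); Column gets 11 (best alternative 8). Neither deviates — NE.
Both Y: Row gets 8 (best alternative 7); Column gets 8 (best alternative 2). Neither deviates — NE.
(Y, X) is not a NE: Row would switch to X (6 > 2).
No other cell survives both best-response checks, so there are 2 pure NE.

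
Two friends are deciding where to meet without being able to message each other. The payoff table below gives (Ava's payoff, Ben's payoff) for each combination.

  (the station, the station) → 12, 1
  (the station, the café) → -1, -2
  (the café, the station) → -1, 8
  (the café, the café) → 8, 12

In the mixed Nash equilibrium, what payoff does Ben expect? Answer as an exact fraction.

4

Ava mixes with probability p on the station, chosen so Ben is indifferent: 1p + 8(1−p) = (-2)p + 12(1−p) gives p = 4/7.
Ben's expected payoff is 1·4/7 + 8·3/7 = 4.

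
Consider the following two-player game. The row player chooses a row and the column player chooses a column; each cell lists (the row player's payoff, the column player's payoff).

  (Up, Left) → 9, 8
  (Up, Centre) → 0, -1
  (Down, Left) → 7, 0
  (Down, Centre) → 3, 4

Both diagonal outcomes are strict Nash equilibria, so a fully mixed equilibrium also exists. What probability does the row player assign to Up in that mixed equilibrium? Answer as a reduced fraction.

The row player's mix p on Up must make the column player indifferent between Left and Centre.
The column player's payoff from Left: 8p + 0(1−p). From Centre: (-1)p + 4(1−p).
Set equal: 9p = 4(1−p) → p = 4/13.

4/13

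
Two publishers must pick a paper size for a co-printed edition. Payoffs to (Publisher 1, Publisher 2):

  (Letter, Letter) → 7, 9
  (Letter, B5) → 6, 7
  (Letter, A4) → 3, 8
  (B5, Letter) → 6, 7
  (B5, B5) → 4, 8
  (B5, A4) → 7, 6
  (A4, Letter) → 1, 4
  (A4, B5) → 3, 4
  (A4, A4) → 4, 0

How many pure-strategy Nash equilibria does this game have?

1

Both Letter: Publisher 1 gets 7 (best alternative 6); Publisher 2 gets 9 (best alternative 8). Neither deviates — NE.
Both B5 is not a NE: Publisher 1 would switch to Letter (6 > 4).
No other cell survives both best-response checks, so there is 1 pure NE.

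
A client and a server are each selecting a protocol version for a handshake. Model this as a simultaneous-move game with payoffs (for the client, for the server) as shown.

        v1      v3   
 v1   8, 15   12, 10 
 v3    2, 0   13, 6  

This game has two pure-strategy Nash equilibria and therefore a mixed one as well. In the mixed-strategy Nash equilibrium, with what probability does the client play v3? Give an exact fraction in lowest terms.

The client's mix p on v1 must make the server indifferent between v1 and v3.
The server's payoff from v1: 15p + 0(1−p). From v3: 10p + 6(1−p).
Set equal: 5p = 6(1−p) → p = 6/11.
Probability on v3 is 1 − 6/11 = 5/11.

5/11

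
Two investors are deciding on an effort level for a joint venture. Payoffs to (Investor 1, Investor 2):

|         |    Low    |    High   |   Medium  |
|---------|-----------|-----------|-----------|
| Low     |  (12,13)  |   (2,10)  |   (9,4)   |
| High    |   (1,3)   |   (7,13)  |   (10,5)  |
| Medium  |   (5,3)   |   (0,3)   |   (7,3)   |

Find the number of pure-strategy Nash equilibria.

2

Both Low: Investor 1 gets 12 (best alternative 5); Investor 2 gets 13 (best alternative 10). Neither deviates — NE.
Both High: Investor 1 gets 7 (best alternative 2); Investor 2 gets 13 (best alternative 5). Neither deviates — NE.
Both Medium is not a NE: Investor 1 would switch to High (10 > 7).
No other cell survives both best-response checks, so there are 2 pure NE.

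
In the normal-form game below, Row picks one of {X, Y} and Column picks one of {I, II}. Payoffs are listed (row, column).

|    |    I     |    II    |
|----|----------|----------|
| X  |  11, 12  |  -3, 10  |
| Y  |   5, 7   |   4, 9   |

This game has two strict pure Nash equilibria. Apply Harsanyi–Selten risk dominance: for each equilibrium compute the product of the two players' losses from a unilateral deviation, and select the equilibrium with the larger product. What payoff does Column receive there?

At (X, I): Row loses 11 − 5 = 6 by deviating; Column loses 12 − 10 = 2. Product = 6·2 = 12.
At (Y, II): Row loses 4 − (-3) = 7 by deviating; Column loses 9 − 7 = 2. Product = 7·2 = 14.
14 > 12, so (Y, II) is risk-dominant. Column's payoff there is 9.

9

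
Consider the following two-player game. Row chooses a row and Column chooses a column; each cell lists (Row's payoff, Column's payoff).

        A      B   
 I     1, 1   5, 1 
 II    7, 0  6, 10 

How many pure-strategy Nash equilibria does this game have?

1

(II, B): Row gets 6 (best alternative 5); Column gets 10 (best alternative 0). Neither deviates — NE.
(I, A) is not a NE: Row would switch to II (7 > 1).
No other cell survives both best-response checks, so there is 1 pure NE.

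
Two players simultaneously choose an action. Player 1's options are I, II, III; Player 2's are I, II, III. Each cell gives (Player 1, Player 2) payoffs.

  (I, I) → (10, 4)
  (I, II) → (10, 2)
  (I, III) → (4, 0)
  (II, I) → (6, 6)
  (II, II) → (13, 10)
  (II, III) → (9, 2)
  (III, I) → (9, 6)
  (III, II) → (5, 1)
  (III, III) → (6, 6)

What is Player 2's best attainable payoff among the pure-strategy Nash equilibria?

Both I is a pure NE (Player 1: 10 ≥ 9; Player 2: 4 ≥ 2). Player 2 gets 4.
Both II is a pure NE (Player 1: 13 ≥ 10; Player 2: 10 ≥ 6). Player 2 gets 10.
Every other cell has a profitable deviation for at least one player. Highest of {4, 10} is 10.

10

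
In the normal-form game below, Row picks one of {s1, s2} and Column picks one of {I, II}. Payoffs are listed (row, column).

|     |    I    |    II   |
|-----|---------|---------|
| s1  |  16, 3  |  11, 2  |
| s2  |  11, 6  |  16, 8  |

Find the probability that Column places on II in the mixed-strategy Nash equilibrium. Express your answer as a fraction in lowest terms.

Column's mix q on I must make Row indifferent between s1 and s2.
Row's payoff from s1: 16q + 11(1−q). From s2: 11q + 16(1−q).
Set equal: 5q = 5(1−q) → q = 5/10 = 1/2.
Probability on II is 1 − 1/2 = 1/2.

1/2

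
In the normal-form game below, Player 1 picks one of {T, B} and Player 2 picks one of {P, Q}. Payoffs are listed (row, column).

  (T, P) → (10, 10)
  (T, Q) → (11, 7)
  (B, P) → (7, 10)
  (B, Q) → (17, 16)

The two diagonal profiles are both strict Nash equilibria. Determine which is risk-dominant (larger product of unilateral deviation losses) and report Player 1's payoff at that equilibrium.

17

At (T, P): Player 1 loses 10 − 7 = 3 by deviating; Player 2 loses 10 − 7 = 3. Product = 3·3 = 9.
At (B, Q): Player 1 loses 17 − 11 = 6 by deviating; Player 2 loses 16 − 10 = 6. Product = 6·6 = 36.
36 > 9, so (B, Q) is risk-dominant. Player 1's payoff there is 17.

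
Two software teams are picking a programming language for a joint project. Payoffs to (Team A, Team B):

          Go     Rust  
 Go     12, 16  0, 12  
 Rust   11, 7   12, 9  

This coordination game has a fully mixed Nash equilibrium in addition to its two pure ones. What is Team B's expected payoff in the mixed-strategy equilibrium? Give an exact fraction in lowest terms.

Team A mixes with probability p on Go, chosen so Team B is indifferent: 16p + 7(1−p) = 12p + 9(1−p) gives p = 1/3.
Team B's expected payoff is 16·1/3 + 7·2/3 = 10.

10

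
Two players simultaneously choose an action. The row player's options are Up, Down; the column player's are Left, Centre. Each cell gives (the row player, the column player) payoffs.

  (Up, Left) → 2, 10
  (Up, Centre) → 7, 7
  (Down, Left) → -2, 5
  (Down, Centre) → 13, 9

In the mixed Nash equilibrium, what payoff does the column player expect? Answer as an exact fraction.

The row player mixes with probability p on Up, chosen so the column player is indifferent: 10p + 5(1−p) = 7p + 9(1−p) gives p = 4/7.
The column player's expected payoff is 10·4/7 + 5·3/7 = 55/7.

55/7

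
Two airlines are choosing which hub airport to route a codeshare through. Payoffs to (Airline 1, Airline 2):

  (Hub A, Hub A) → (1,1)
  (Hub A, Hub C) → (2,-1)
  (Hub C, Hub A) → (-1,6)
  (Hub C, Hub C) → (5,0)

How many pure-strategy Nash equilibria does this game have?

Both Hub A: Airline 1 gets 1 (best alternative -1); Airline 2 gets 1 (best alternative -1). Neither deviates — NE.
Both Hub C is not a NE: Airline 2 would switch to Hub A (6 > 0).
No other cell survives both best-response checks, so there is 1 pure NE.

1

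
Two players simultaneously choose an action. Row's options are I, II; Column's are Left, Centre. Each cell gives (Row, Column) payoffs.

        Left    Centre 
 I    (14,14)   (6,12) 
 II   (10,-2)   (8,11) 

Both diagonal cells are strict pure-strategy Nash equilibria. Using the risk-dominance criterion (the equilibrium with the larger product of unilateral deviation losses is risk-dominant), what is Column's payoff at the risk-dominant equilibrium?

11

At (I, Left): Row loses 14 − 10 = 4 by deviating; Column loses 14 − 12 = 2. Product = 4·2 = 8.
At (II, Centre): Row loses 8 − 6 = 2 by deviating; Column loses 11 − (-2) = 13. Product = 2·13 = 26.
26 > 8, so (II, Centre) is risk-dominant. Column's payoff there is 11.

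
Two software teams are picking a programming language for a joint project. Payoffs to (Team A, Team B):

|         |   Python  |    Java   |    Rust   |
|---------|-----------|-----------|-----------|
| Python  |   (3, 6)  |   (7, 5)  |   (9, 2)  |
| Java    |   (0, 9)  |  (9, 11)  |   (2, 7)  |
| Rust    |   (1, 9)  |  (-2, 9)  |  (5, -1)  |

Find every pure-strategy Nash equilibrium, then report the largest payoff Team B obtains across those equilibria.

Both Python is a pure NE (Team A: 3 ≥ 1; Team B: 6 ≥ 5). Team B gets 6.
Both Java is a pure NE (Team A: 9 ≥ 7; Team B: 11 ≥ 9). Team B gets 11.
Every other cell has a profitable deviation for at least one player. Highest of {6, 11} is 11.

11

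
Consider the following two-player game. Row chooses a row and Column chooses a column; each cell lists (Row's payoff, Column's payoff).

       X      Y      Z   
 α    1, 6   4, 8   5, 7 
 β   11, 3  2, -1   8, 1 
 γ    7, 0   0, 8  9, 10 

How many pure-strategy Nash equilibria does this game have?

(α, Y): Row gets 4 (best alternative 2); Column gets 8 (best alternative 7). Neither deviates — NE.
(β, X): Row gets 11 (best alternative 7); Column gets 3 (best alternative 1). Neither deviates — NE.
(γ, Z): Row gets 9 (best alternative 8); Column gets 10 (best alternative 8). Neither deviates — NE.
(α, X) is not a NE: Row would switch to β (11 > 1).
No other cell survives both best-response checks, so there are 3 pure NE.

3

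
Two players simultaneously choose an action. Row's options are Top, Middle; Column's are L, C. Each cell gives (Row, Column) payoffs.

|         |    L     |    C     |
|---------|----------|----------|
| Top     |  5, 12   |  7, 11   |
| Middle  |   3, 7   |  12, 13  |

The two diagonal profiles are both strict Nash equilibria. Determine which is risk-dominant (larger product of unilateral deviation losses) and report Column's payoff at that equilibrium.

13

At (Top, L): Row loses 5 − 3 = 2 by deviating; Column loses 12 − 11 = 1. Product = 2·1 = 2.
At (Middle, C): Row loses 12 − 7 = 5 by deviating; Column loses 13 − 7 = 6. Product = 5·6 = 30.
30 > 2, so (Middle, C) is risk-dominant. Column's payoff there is 13.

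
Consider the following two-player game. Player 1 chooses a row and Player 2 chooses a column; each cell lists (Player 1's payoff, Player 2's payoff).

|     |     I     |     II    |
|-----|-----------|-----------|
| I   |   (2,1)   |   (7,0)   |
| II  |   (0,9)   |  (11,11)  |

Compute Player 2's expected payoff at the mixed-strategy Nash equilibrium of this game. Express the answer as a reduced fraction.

11/3

Player 1 mixes with probability p on I, chosen so Player 2 is indifferent: 1p + 9(1−p) = 0p + 11(1−p) gives p = 2/3.
Player 2's expected payoff is 1·2/3 + 9·1/3 = 11/3.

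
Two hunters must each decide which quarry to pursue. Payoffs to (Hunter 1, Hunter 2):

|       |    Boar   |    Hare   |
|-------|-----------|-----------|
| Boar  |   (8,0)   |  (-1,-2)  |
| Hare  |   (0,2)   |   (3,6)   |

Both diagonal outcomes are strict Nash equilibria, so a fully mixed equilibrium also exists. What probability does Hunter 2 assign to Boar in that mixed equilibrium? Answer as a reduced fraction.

Hunter 2's mix q on Boar must make Hunter 1 indifferent between Boar and Hare.
Hunter 1's payoff from Boar: 8q + (-1)(1−q). From Hare: 0q + 3(1−q).
Set equal: 8q = 4(1−q) → q = 4/12 = 1/3.

1/3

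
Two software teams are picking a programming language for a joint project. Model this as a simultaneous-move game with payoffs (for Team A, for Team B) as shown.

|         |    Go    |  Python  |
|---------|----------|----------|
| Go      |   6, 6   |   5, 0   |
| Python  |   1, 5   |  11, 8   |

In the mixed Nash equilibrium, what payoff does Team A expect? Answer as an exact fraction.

Team B mixes with probability q on Go, chosen so Team A is indifferent: 6q + 5(1−q) = 1q + 11(1−q) gives q = 6/11.
Team A's expected payoff (from either row, since indifferent) is 6·6/11 + 5·5/11 = 61/11.

61/11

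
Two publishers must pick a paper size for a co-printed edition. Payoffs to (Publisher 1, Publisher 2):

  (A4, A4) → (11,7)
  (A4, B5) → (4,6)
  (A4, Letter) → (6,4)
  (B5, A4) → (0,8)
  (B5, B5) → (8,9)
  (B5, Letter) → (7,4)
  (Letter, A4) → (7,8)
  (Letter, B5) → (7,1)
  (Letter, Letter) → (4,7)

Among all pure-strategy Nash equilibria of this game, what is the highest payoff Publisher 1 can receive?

Both A4 is a pure NE (Publisher 1: 11 ≥ 7; Publisher 2: 7 ≥ 6). Publisher 1 gets 11.
Both B5 is a pure NE (Publisher 1: 8 ≥ 7; Publisher 2: 9 ≥ 8). Publisher 1 gets 8.
Every other cell has a profitable deviation for at least one player. Highest of {11, 8} is 11.

11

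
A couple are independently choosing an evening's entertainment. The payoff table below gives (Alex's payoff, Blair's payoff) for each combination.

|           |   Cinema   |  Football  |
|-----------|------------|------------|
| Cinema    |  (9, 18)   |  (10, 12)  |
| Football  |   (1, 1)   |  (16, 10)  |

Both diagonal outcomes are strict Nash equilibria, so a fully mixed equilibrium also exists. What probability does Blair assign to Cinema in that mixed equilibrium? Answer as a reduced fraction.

Blair's mix q on Cinema must make Alex indifferent between Cinema and Football.
Alex's payoff from Cinema: 9q + 10(1−q). From Football: 1q + 16(1−q).
Set equal: 8q = 6(1−q) → q = 6/14 = 3/7.

3/7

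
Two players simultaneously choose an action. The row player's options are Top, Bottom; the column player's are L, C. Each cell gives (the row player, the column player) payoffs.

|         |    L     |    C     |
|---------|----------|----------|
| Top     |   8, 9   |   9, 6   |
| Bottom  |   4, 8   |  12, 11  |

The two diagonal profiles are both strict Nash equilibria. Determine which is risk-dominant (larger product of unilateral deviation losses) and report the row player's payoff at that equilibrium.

At (Top, L): the row player loses 8 − 4 = 4 by deviating; the column player loses 9 − 6 = 3. Product = 4·3 = 12.
At (Bottom, C): the row player loses 12 − 9 = 3 by deviating; the column player loses 11 − 8 = 3. Product = 3·3 = 9.
12 > 9, so (Top, L) is risk-dominant. The row player's payoff there is 8.

8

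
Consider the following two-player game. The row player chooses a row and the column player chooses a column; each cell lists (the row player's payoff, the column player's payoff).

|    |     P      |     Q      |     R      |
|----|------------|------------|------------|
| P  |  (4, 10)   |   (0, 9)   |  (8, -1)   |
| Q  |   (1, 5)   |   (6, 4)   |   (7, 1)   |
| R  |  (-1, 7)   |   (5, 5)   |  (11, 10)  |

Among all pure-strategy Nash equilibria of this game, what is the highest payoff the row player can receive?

11

Both P is a pure NE (the row player: 4 ≥ 1; the column player: 10 ≥ 9). The row player gets 4.
Both R is a pure NE (the row player: 11 ≥ 8; the column player: 10 ≥ 7). The row player gets 11.
Every other cell has a profitable deviation for at least one player. Highest of {4, 11} is 11.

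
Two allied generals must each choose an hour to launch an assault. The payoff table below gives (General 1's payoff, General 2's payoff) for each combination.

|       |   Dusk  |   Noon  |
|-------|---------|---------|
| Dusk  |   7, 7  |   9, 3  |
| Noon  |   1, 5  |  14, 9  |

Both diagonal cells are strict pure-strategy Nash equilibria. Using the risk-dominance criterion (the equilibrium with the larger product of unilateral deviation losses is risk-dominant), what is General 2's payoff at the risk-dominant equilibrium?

At both Dusk: General 1 loses 7 − 1 = 6 by deviating; General 2 loses 7 − 3 = 4. Product = 6·4 = 24.
At both Noon: General 1 loses 14 − 9 = 5 by deviating; General 2 loses 9 − 5 = 4. Product = 5·4 = 20.
24 > 20, so both Dusk is risk-dominant. General 2's payoff there is 7.

7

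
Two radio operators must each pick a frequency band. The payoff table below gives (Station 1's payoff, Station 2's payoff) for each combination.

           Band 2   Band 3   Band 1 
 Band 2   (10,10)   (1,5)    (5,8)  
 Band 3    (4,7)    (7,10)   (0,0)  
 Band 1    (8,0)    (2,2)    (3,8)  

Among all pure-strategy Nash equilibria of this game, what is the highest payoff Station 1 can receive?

Both Band 2 is a pure NE (Station 1: 10 ≥ 8; Station 2: 10 ≥ 8). Station 1 gets 10.
Both Band 3 is a pure NE (Station 1: 7 ≥ 2; Station 2: 10 ≥ 7). Station 1 gets 7.
Every other cell has a profitable deviation for at least one player. Highest of {10, 7} is 10.

10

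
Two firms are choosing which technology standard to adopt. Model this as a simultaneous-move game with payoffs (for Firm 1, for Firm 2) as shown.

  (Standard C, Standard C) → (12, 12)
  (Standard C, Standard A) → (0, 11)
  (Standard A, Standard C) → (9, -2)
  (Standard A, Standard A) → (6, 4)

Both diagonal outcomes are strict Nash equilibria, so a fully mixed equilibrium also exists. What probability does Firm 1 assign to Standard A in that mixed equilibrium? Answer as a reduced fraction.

1/7

Firm 1's mix p on Standard C must make Firm 2 indifferent between Standard C and Standard A.
Firm 2's payoff from Standard C: 12p + (-2)(1−p). From Standard A: 11p + 4(1−p).
Set equal: 1p = 6(1−p) → p = 6/7.
Probability on Standard A is 1 − 6/7 = 1/7.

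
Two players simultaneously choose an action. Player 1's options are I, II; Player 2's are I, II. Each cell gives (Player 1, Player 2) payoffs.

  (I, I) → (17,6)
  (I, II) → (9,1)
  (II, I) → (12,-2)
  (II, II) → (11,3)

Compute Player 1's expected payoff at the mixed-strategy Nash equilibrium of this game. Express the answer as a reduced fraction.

79/7

Player 2 mixes with probability q on I, chosen so Player 1 is indifferent: 17q + 9(1−q) = 12q + 11(1−q) gives q = 2/7.
Player 1's expected payoff (from either row, since indifferent) is 17·2/7 + 9·5/7 = 79/7.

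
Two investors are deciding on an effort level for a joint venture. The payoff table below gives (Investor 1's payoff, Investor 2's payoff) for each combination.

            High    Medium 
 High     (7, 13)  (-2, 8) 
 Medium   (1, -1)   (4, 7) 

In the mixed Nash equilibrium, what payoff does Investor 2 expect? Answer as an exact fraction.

Investor 1 mixes with probability p on High, chosen so Investor 2 is indifferent: 13p + (-1)(1−p) = 8p + 7(1−p) gives p = 8/13.
Investor 2's expected payoff is 13·8/13 + (-1)·5/13 = 99/13.

99/13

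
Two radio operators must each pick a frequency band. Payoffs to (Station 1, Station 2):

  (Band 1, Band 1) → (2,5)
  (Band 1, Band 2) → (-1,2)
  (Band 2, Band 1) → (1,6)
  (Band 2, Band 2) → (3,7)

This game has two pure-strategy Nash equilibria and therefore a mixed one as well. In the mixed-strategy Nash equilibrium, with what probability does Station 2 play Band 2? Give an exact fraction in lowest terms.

Station 2's mix q on Band 1 must make Station 1 indifferent between Band 1 and Band 2.
Station 1's payoff from Band 1: 2q + (-1)(1−q). From Band 2: 1q + 3(1−q).
Set equal: 1q = 4(1−q) → q = 4/5.
Probability on Band 2 is 1 − 4/5 = 1/5.

1/5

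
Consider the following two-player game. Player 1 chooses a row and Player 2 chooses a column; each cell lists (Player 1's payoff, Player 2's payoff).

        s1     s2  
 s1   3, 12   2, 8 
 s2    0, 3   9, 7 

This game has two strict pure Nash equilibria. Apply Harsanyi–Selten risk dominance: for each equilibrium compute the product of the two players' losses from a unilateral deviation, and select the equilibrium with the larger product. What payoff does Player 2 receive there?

7

At both s1: Player 1 loses 3 − 0 = 3 by deviating; Player 2 loses 12 − 8 = 4. Product = 3·4 = 12.
At both s2: Player 1 loses 9 − 2 = 7 by deviating; Player 2 loses 7 − 3 = 4. Product = 7·4 = 28.
28 > 12, so both s2 is risk-dominant. Player 2's payoff there is 7.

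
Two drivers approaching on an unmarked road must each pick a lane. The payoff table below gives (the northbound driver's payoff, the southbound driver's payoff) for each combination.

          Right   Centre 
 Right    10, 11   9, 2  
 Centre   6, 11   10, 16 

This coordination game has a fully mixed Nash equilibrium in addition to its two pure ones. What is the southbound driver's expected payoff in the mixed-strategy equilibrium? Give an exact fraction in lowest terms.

11

The northbound driver mixes with probability p on Right, chosen so the southbound driver is indifferent: 11p + 11(1−p) = 2p + 16(1−p) gives p = 5/14.
The southbound driver's expected payoff is 11·5/14 + 11·9/14 = 11.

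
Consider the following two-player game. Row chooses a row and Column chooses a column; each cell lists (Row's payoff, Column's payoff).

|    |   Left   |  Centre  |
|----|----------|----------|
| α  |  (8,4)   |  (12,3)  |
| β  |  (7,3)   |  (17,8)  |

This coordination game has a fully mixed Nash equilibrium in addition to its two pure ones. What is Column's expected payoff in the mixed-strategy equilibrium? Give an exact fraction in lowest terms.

Row mixes with probability p on α, chosen so Column is indifferent: 4p + 3(1−p) = 3p + 8(1−p) gives p = 5/6.
Column's expected payoff is 4·5/6 + 3·1/6 = 23/6.

23/6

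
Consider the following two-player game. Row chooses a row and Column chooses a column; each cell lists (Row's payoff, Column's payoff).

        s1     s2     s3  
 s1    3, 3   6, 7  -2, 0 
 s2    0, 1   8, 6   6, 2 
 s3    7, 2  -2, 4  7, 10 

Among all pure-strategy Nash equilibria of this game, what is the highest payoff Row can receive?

8

Both s2 is a pure NE (Row: 8 ≥ 6; Column: 6 ≥ 2). Row gets 8.
Both s3 is a pure NE (Row: 7 ≥ 6; Column: 10 ≥ 4). Row gets 7.
Every other cell has a profitable deviation for at least one player. Highest of {8, 7} is 8.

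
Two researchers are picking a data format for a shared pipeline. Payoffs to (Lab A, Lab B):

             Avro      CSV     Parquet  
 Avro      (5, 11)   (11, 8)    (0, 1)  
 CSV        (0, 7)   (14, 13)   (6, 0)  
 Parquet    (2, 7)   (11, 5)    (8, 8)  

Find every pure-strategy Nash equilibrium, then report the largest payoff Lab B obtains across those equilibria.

13

Both Avro is a pure NE (Lab A: 5 ≥ 2; Lab B: 11 ≥ 8). Lab B gets 11.
Both CSV is a pure NE (Lab A: 14 ≥ 11; Lab B: 13 ≥ 7). Lab B gets 13.
Both Parquet is a pure NE (Lab A: 8 ≥ 6; Lab B: 8 ≥ 7). Lab B gets 8.
Every other cell has a profitable deviation for at least one player. Highest of {11, 13, 8} is 13.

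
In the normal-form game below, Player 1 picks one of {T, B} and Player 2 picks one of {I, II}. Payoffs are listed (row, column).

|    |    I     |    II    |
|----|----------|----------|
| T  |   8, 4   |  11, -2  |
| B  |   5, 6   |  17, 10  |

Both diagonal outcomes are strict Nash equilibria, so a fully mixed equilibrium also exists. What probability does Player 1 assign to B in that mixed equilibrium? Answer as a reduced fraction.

3/5

Player 1's mix p on T must make Player 2 indifferent between I and II.
Player 2's payoff from I: 4p + 6(1−p). From II: (-2)p + 10(1−p).
Set equal: 6p = 4(1−p) → p = 4/10 = 2/5.
Probability on B is 1 − 2/5 = 3/5.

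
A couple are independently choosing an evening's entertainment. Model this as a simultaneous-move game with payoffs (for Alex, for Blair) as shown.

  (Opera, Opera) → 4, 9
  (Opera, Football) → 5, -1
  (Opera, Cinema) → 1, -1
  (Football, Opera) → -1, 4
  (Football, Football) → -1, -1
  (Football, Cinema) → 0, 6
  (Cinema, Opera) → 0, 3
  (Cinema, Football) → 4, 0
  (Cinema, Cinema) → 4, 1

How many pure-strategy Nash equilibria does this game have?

Both Opera: Alex gets 4 (best alternative 0); Blair gets 9 (best alternative -1). Neither deviates — NE.
Both Football is not a NE: Alex would switch to Opera (5 > -1).
No other cell survives both best-response checks, so there is 1 pure NE.

1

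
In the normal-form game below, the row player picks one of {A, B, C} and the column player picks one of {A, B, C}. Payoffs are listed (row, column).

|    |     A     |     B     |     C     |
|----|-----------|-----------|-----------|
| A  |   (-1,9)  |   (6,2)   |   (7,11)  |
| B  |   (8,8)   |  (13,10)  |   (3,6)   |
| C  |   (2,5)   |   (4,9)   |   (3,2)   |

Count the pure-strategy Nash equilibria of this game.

2

(A, C): the row player gets 7 (best alternative 3); the column player gets 11 (best alternative 9). Neither deviates — NE.
Both B: the row player gets 13 (best alternative 6); the column player gets 10 (best alternative 8). Neither deviates — NE.
Both C is not a NE: the row player would switch to A (7 > 3).
No other cell survives both best-response checks, so there are 2 pure NE.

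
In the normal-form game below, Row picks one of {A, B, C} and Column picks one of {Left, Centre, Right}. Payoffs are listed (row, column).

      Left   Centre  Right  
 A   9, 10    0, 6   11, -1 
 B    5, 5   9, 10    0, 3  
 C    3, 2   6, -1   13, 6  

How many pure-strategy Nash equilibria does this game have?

3

(A, Left): Row gets 9 (best alternative 5); Column gets 10 (best alternative 6). Neither deviates — NE.
(B, Centre): Row gets 9 (best alternative 6); Column gets 10 (best alternative 5). Neither deviates — NE.
(C, Right): Row gets 13 (best alternative 11); Column gets 6 (best alternative 2). Neither deviates — NE.
(A, Right) is not a NE: Row would switch to C (13 > 11).
No other cell survives both best-response checks, so there are 3 pure NE.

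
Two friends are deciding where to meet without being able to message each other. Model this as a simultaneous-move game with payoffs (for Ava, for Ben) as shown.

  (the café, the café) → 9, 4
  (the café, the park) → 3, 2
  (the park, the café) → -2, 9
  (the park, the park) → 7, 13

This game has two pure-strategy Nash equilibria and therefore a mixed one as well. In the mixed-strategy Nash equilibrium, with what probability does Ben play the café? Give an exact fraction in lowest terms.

4/15

Ben's mix q on the café must make Ava indifferent between the café and the park.
Ava's payoff from the café: 9q + 3(1−q). From the park: (-2)q + 7(1−q).
Set equal: 11q = 4(1−q) → q = 4/15.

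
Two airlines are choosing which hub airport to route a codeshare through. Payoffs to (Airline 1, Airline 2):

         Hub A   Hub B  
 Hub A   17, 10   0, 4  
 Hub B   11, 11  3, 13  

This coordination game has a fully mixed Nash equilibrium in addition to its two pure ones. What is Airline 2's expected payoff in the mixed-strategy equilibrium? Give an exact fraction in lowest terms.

43/4

Airline 1 mixes with probability p on Hub A, chosen so Airline 2 is indifferent: 10p + 11(1−p) = 4p + 13(1−p) gives p = 1/4.
Airline 2's expected payoff is 10·1/4 + 11·3/4 = 43/4.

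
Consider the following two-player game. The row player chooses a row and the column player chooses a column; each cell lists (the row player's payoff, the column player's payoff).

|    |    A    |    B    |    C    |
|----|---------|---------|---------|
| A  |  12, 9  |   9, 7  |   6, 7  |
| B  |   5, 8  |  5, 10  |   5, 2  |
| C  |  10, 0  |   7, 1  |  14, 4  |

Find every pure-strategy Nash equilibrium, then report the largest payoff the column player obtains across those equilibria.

Both A is a pure NE (the row player: 12 ≥ 10; the column player: 9 ≥ 7). The column player gets 9.
Both C is a pure NE (the row player: 14 ≥ 6; the column player: 4 ≥ 1). The column player gets 4.
Every other cell has a profitable deviation for at least one player. Highest of {9, 4} is 9.

9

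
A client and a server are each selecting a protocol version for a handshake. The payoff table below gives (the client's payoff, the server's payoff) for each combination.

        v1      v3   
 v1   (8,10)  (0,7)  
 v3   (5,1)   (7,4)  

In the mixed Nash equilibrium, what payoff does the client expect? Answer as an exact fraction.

28/5

The server mixes with probability q on v1, chosen so the client is indifferent: 8q + 0(1−q) = 5q + 7(1−q) gives q = 7/10.
The client's expected payoff (from either row, since indifferent) is 8·7/10 + 0·3/10 = 28/5.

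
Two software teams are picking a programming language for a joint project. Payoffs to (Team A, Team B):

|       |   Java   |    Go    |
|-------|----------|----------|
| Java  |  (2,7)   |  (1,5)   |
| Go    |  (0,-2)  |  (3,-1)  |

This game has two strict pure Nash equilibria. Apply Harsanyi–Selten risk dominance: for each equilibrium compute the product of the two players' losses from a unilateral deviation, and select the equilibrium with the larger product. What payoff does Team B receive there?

7

At both Java: Team A loses 2 − 0 = 2 by deviating; Team B loses 7 − 5 = 2. Product = 2·2 = 4.
At both Go: Team A loses 3 − 1 = 2 by deviating; Team B loses -1 − (-2) = 1. Product = 2·1 = 2.
4 > 2, so both Java is risk-dominant. Team B's payoff there is 7.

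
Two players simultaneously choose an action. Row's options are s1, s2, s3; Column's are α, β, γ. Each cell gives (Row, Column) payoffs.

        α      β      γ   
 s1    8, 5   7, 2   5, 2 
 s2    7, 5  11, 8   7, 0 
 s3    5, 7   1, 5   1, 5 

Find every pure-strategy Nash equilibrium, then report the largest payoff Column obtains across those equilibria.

(s1, α) is a pure NE (Row: 8 ≥ 7; Column: 5 ≥ 2). Column gets 5.
(s2, β) is a pure NE (Row: 11 ≥ 7; Column: 8 ≥ 5). Column gets 8.
Every other cell has a profitable deviation for at least one player. Highest of {5, 8} is 8.

8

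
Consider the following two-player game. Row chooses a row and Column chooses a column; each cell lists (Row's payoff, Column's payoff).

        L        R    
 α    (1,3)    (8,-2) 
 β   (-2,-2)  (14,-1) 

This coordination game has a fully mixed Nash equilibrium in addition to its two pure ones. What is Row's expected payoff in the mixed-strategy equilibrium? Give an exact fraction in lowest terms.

Column mixes with probability q on L, chosen so Row is indifferent: 1q + 8(1−q) = (-2)q + 14(1−q) gives q = 2/3.
Row's expected payoff (from either row, since indifferent) is 1·2/3 + 8·1/3 = 10/3.

10/3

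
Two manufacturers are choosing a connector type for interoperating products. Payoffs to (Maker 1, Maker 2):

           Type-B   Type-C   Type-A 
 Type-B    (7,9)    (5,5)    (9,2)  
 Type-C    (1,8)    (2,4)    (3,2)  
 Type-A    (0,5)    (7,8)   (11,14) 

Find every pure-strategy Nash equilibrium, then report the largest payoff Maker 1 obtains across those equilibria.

11

Both Type-B is a pure NE (Maker 1: 7 ≥ 1; Maker 2: 9 ≥ 5). Maker 1 gets 7.
Both Type-A is a pure NE (Maker 1: 11 ≥ 9; Maker 2: 14 ≥ 8). Maker 1 gets 11.
Every other cell has a profitable deviation for at least one player. Highest of {7, 11} is 11.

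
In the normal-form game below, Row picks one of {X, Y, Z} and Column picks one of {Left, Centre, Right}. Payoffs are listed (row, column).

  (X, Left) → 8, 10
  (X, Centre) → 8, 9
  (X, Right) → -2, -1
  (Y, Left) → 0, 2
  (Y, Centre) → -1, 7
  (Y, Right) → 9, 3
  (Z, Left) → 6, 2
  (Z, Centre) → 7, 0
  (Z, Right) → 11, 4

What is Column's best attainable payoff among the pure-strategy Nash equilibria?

10

(X, Left) is a pure NE (Row: 8 ≥ 6; Column: 10 ≥ 9). Column gets 10.
(Z, Right) is a pure NE (Row: 11 ≥ 9; Column: 4 ≥ 2). Column gets 4.
Every other cell has a profitable deviation for at least one player. Highest of {10, 4} is 10.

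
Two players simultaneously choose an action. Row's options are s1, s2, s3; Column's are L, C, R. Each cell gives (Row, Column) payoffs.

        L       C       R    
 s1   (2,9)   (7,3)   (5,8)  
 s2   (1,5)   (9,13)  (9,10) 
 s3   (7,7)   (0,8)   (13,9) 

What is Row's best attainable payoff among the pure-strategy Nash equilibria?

(s2, C) is a pure NE (Row: 9 ≥ 7; Column: 13 ≥ 10). Row gets 9.
(s3, R) is a pure NE (Row: 13 ≥ 9; Column: 9 ≥ 8). Row gets 13.
Every other cell has a profitable deviation for at least one player. Highest of {9, 13} is 13.

13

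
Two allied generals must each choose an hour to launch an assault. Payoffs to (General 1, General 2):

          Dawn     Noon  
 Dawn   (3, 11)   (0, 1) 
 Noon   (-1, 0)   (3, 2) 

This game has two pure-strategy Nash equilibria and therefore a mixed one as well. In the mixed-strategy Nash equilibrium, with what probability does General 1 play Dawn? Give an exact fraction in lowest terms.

1/6

General 1's mix p on Dawn must make General 2 indifferent between Dawn and Noon.
General 2's payoff from Dawn: 11p + 0(1−p). From Noon: 1p + 2(1−p).
Set equal: 10p = 2(1−p) → p = 2/12 = 1/6.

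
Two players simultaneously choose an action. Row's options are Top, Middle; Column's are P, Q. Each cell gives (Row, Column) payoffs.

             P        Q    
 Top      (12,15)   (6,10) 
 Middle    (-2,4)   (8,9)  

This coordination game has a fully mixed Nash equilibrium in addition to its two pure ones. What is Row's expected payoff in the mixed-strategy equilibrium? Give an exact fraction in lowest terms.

27/4

Column mixes with probability q on P, chosen so Row is indifferent: 12q + 6(1−q) = (-2)q + 8(1−q) gives q = 1/8.
Row's expected payoff (from either row, since indifferent) is 12·1/8 + 6·7/8 = 27/4.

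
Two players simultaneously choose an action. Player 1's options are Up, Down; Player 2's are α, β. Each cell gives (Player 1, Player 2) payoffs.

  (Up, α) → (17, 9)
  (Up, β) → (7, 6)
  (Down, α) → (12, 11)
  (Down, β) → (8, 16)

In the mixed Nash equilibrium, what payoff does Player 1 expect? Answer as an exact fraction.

26/3

Player 2 mixes with probability q on α, chosen so Player 1 is indifferent: 17q + 7(1−q) = 12q + 8(1−q) gives q = 1/6.
Player 1's expected payoff (from either row, since indifferent) is 17·1/6 + 7·5/6 = 26/3.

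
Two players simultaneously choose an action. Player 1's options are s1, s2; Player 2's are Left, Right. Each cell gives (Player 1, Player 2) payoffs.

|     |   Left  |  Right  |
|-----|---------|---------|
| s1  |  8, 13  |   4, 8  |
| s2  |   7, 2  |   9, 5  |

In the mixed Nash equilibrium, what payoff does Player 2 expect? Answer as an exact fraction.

Player 1 mixes with probability p on s1, chosen so Player 2 is indifferent: 13p + 2(1−p) = 8p + 5(1−p) gives p = 3/8.
Player 2's expected payoff is 13·3/8 + 2·5/8 = 49/8.

49/8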